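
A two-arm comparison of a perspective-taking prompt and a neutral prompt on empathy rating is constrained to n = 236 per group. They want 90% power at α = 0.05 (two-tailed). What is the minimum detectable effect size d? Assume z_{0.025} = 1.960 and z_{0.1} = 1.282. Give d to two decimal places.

For two independent groups of n = 236 each: d_min = (z_{α/2} + z_β)·√(2/n).
z-sum = 1.960 + 1.282 = 3.242.
d_min = 3.242 × √(2/236) = 3.242 × 0.0921 = 0.298.

d_min ≈ 0.30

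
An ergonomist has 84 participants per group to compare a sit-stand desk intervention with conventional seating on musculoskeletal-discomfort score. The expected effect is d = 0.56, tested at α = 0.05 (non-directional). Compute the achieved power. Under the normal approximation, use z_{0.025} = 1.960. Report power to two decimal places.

For two equal groups, power = Φ(d·√(n/2) − z_{α/2}).
d·√(n/2) = 0.56 × √(84/2) = 0.56 × 6.481 = 3.629.
z_β = 3.629 − 1.960 = 1.669.
Power = Φ(1.669) = 0.952.

power ≈ 0.95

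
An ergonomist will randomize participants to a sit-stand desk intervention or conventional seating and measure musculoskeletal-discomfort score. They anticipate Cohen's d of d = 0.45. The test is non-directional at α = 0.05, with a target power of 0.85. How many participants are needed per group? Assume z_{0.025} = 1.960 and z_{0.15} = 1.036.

For two independent groups with equal n: n = 2·((z_{α/2} + z_β) / d)².
z_{α/2} + z_β = 1.960 + 1.036 = 2.996.
n = 2 × (2.996 / 0.45)² = 2 × 6.658² = 2 × 44.33 = 88.7.
Round up to the next whole participant.

n = 89 per group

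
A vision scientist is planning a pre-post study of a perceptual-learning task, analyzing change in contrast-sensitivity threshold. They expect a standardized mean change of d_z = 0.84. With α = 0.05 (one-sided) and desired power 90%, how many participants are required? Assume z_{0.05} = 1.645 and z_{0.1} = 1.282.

For a paired (one-sample on differences) test: n = ((z_{α} + z_β) / d)².
z_{α} + z_β = 1.645 + 1.282 = 2.927.
n = (2.927 / 0.84)² = 3.485² = 12.14.
Round up.

n = 13 pairs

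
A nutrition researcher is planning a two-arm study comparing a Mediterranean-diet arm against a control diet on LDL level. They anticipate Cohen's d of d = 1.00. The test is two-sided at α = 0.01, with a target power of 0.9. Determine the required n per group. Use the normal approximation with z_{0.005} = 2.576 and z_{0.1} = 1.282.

n = 30 per group

For two independent groups with equal n: n = 2·((z_{α/2} + z_β) / d)².
z_{α/2} + z_β = 2.576 + 1.282 = 3.858.
n = 2 × (3.858 / 1.00)² = 2 × 3.858² = 2 × 14.88 = 29.8.
Round up to the next whole participant.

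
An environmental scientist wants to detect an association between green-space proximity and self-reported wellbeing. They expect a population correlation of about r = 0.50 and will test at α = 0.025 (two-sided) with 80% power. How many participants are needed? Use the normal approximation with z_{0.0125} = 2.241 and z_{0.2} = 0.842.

n = 35

Fisher's z: C = ½·ln((1+r)/(1−r)) = ½·ln(3.0000) = 0.5493.
n = ((z_{α/2} + z_β)/C)² + 3.
(2.241 + 0.842) / 0.5493 = 3.083 / 0.5493 = 5.613.
n = 5.613² + 3 = 31.50 + 3 = 34.5.
Round up.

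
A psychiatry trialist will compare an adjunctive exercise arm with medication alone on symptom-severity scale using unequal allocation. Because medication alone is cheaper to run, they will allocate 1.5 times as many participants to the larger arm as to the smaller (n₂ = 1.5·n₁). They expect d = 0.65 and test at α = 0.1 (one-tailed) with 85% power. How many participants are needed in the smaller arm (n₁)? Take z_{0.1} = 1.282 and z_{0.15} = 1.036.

n₁ = 22

With allocation ratio k = n₂/n₁ = 1.5, Var(x̄₁−x̄₂) = σ²(1/n₁ + 1/(k·n₁)) = σ²·(k+1)/(k·n₁).
So n₁ = (1 + 1/k)·((z_{α} + z_β)/d)² = 1.667 × (2.318/0.65)².
n₁ = 1.667 × 12.72 = 21.2.
Round up: n₁ = 22, giving n₂ = 1.5 × 22 = 33.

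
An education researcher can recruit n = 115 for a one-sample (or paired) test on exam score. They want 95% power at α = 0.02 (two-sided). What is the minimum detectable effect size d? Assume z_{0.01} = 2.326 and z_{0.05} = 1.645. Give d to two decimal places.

For a single sample (or paired design) of n = 115: d_min = (z_{α/2} + z_β)/√n.
z-sum = 2.326 + 1.645 = 3.971.
d_min = 3.971 / √115 = 3.971 / 10.724 = 0.370.

d_min ≈ 0.37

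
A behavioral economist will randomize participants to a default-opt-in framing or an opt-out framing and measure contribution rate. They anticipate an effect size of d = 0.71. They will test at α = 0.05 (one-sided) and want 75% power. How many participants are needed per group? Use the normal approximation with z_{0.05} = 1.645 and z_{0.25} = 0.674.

For two independent groups with equal n: n = 2·((z_{α} + z_β) / d)².
z_{α} + z_β = 1.645 + 0.674 = 2.319.
n = 2 × (2.319 / 0.71)² = 2 × 3.266² = 2 × 10.67 = 21.3.
Round up to the next whole participant.

n = 22 per group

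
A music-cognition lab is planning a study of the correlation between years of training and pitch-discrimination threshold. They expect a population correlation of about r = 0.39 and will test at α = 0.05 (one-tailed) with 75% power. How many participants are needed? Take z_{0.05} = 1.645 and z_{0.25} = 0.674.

Fisher's z: C = ½·ln((1+r)/(1−r)) = ½·ln(2.2787) = 0.4118.
n = ((z_{α} + z_β)/C)² + 3.
(1.645 + 0.674) / 0.4118 = 2.319 / 0.4118 = 5.631.
n = 5.631² + 3 = 31.71 + 3 = 34.7.
Round up.

n = 35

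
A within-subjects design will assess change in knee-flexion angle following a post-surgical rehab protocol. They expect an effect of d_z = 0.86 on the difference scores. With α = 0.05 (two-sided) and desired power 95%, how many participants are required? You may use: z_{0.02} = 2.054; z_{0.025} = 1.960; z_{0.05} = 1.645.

n = 18 pairs

For a paired (one-sample on differences) test: n = ((z_{α/2} + z_β) / d)².
z_{α/2} + z_β = 1.960 + 1.645 = 3.605.
n = (3.605 / 0.86)² = 4.192² = 17.57.
Round up.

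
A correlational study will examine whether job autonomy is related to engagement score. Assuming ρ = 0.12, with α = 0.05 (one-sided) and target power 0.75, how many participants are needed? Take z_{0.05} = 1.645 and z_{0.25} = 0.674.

n = 373

Fisher's z: C = ½·ln((1+r)/(1−r)) = ½·ln(1.2727) = 0.1206.
n = ((z_{α} + z_β)/C)² + 3.
(1.645 + 0.674) / 0.1206 = 2.319 / 0.1206 = 19.229.
n = 19.229² + 3 = 369.75 + 3 = 372.7.
Round up.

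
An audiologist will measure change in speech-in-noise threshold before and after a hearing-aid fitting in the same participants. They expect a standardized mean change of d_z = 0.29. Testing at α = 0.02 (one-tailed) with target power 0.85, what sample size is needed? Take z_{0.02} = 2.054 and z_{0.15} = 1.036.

n = 114 pairs

For a paired (one-sample on differences) test: n = ((z_{α} + z_β) / d)².
z_{α} + z_β = 2.054 + 1.036 = 3.090.
n = (3.090 / 0.29)² = 10.655² = 113.53.
Round up.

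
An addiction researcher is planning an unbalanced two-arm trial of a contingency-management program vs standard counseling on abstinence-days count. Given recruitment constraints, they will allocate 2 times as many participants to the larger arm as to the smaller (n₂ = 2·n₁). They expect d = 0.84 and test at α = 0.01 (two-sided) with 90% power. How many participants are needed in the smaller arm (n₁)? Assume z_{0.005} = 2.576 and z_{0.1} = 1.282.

With allocation ratio k = n₂/n₁ = 2, Var(x̄₁−x̄₂) = σ²(1/n₁ + 1/(k·n₁)) = σ²·(k+1)/(k·n₁).
So n₁ = (1 + 1/k)·((z_{α/2} + z_β)/d)² = 1.500 × (3.858/0.84)².
n₁ = 1.500 × 21.09 = 31.6.
Round up: n₁ = 32, giving n₂ = 2 × 32 = 64.

n₁ = 32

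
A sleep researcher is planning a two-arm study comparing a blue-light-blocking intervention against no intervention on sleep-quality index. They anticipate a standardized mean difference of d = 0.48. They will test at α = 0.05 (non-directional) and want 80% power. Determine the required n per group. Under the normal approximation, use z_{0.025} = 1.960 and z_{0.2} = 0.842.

For two independent groups with equal n: n = 2·((z_{α/2} + z_β) / d)².
z_{α/2} + z_β = 1.960 + 0.842 = 2.802.
n = 2 × (2.802 / 0.48)² = 2 × 5.838² = 2 × 34.08 = 68.2.
Round up to the next whole participant.

n = 69 per group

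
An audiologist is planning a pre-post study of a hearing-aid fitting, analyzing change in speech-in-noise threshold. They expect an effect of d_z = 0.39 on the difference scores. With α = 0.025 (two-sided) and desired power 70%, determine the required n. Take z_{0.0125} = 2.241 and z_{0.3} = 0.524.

For a paired (one-sample on differences) test: n = ((z_{α/2} + z_β) / d)².
z_{α/2} + z_β = 2.241 + 0.524 = 2.765.
n = (2.765 / 0.39)² = 7.090² = 50.26.
Round up.

n = 51 pairs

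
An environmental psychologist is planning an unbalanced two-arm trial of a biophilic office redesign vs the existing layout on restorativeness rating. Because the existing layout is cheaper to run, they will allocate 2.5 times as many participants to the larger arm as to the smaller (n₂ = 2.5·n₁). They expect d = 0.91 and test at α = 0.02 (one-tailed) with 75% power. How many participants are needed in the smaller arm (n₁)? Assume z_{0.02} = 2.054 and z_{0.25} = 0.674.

With allocation ratio k = n₂/n₁ = 2.5, Var(x̄₁−x̄₂) = σ²(1/n₁ + 1/(k·n₁)) = σ²·(k+1)/(k·n₁).
So n₁ = (1 + 1/k)·((z_{α} + z_β)/d)² = 1.400 × (2.728/0.91)².
n₁ = 1.400 × 8.99 = 12.6.
Round up: n₁ = 13, giving n₂ = ⌈2.5 × 13⌉ = ⌈32.5⌉ = 33.

n₁ = 13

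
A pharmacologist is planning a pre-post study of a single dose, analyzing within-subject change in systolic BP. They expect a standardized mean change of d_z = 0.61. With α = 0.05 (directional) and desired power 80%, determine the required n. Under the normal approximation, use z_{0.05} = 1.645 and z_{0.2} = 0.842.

For a paired (one-sample on differences) test: n = ((z_{α} + z_β) / d)².
z_{α} + z_β = 1.645 + 0.842 = 2.487.
n = (2.487 / 0.61)² = 4.077² = 16.62.
Round up.

n = 17 pairs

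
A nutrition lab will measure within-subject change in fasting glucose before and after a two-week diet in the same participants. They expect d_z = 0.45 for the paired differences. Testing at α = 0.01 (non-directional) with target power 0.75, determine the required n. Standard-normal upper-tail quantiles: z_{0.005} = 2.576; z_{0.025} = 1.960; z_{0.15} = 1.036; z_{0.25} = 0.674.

For a paired (one-sample on differences) test: n = ((z_{α/2} + z_β) / d)².
z_{α/2} + z_β = 2.576 + 0.674 = 3.250.
n = (3.250 / 0.45)² = 7.222² = 52.16.
Round up.

n = 53 pairs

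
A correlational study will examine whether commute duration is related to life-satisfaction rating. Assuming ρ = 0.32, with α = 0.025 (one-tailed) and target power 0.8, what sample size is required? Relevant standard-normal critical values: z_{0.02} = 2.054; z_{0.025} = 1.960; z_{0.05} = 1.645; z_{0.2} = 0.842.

n = 75

Fisher's z: C = ½·ln((1+r)/(1−r)) = ½·ln(1.9412) = 0.3316.
n = ((z_{α} + z_β)/C)² + 3.
(1.960 + 0.842) / 0.3316 = 2.802 / 0.3316 = 8.450.
n = 8.450² + 3 = 71.40 + 3 = 74.4.
Round up.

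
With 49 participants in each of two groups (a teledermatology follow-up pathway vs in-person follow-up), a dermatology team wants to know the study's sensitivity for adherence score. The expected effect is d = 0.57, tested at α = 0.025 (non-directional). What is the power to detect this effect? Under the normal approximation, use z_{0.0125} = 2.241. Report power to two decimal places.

power ≈ 0.72

For two equal groups, power = Φ(d·√(n/2) − z_{α/2}).
d·√(n/2) = 0.57 × √(49/2) = 0.57 × 4.950 = 2.821.
z_β = 2.821 − 2.241 = 0.580.
Power = Φ(0.580) = 0.719.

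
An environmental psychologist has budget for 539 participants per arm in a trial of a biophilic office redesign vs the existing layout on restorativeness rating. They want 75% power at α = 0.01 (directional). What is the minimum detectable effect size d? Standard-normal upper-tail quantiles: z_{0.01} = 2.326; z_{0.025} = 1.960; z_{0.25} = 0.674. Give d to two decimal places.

d_min ≈ 0.18

For two independent groups of n = 539 each: d_min = (z_{α} + z_β)·√(2/n).
z-sum = 2.326 + 0.674 = 3.000.
d_min = 3.000 × √(2/539) = 3.000 × 0.0609 = 0.183.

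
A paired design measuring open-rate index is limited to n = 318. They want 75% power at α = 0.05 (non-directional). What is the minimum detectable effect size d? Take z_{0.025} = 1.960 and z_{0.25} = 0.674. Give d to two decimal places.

For a single sample (or paired design) of n = 318: d_min = (z_{α/2} + z_β)/√n.
z-sum = 1.960 + 0.674 = 2.634.
d_min = 2.634 / √318 = 2.634 / 17.833 = 0.148.

d_min ≈ 0.15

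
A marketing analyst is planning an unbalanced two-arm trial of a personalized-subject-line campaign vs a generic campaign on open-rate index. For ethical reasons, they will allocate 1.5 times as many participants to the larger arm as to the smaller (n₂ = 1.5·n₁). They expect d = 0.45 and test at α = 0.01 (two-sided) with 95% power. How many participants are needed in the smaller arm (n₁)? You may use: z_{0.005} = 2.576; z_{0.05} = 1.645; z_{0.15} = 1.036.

n₁ = 147

With allocation ratio k = n₂/n₁ = 1.5, Var(x̄₁−x̄₂) = σ²(1/n₁ + 1/(k·n₁)) = σ²·(k+1)/(k·n₁).
So n₁ = (1 + 1/k)·((z_{α/2} + z_β)/d)² = 1.667 × (4.221/0.45)².
n₁ = 1.667 × 87.98 = 146.6.
Round up: n₁ = 147, giving n₂ = ⌈1.5 × 147⌉ = ⌈220.5⌉ = 221.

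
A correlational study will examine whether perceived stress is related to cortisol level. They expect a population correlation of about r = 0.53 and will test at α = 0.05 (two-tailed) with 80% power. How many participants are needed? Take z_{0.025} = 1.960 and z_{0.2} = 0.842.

n = 26

Fisher's z: C = ½·ln((1+r)/(1−r)) = ½·ln(3.2553) = 0.5901.
n = ((z_{α/2} + z_β)/C)² + 3.
(1.960 + 0.842) / 0.5901 = 2.802 / 0.5901 = 4.748.
n = 4.748² + 3 = 22.55 + 3 = 25.5.
Round up.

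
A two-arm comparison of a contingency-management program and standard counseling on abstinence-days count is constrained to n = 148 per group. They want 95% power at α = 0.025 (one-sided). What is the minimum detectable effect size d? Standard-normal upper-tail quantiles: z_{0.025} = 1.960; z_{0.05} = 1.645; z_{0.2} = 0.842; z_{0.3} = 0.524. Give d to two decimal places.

For two independent groups of n = 148 each: d_min = (z_{α} + z_β)·√(2/n).
z-sum = 1.960 + 1.645 = 3.605.
d_min = 3.605 × √(2/148) = 3.605 × 0.1162 = 0.419.

d_min ≈ 0.42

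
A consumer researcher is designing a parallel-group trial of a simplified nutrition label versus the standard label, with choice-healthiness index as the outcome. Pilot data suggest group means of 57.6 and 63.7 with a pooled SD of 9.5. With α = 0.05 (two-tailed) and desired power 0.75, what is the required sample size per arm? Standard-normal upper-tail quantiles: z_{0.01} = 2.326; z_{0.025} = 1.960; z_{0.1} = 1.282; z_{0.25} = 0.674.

n = 34 per group

Cohen's d = |M₁ − M₂| / SD_pooled = |57.6 − 63.7| / 9.5 = 6.1 / 9.5 = 0.642.
For two independent groups with equal n: n = 2·((z_{α/2} + z_β) / d)².
z_{α/2} + z_β = 1.960 + 0.674 = 2.634.
n = 2 × (2.634 / 0.642)² = 2 × 4.103² = 2 × 16.83 = 33.7.
Round up to the next whole participant.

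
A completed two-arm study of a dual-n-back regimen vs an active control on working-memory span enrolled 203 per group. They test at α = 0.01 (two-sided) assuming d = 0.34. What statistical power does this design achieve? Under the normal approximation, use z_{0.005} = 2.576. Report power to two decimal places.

power ≈ 0.80

For two equal groups, power = Φ(d·√(n/2) − z_{α/2}).
d·√(n/2) = 0.34 × √(203/2) = 0.34 × 10.075 = 3.425.
z_β = 3.425 − 2.576 = 0.849.
Power = Φ(0.849) = 0.802.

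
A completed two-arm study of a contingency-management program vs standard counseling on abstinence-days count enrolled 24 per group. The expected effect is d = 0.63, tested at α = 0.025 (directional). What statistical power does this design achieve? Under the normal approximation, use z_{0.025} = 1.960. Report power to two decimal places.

power ≈ 0.59

For two equal groups, power = Φ(d·√(n/2) − z_{α}).
d·√(n/2) = 0.63 × √(24/2) = 0.63 × 3.464 = 2.182.
z_β = 2.182 − 1.960 = 0.222.
Power = Φ(0.222) = 0.588.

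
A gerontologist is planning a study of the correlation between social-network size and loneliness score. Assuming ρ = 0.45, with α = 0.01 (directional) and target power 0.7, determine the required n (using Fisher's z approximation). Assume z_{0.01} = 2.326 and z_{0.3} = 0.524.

Fisher's z: C = ½·ln((1+r)/(1−r)) = ½·ln(2.6364) = 0.4847.
n = ((z_{α} + z_β)/C)² + 3.
(2.326 + 0.524) / 0.4847 = 2.850 / 0.4847 = 5.880.
n = 5.880² + 3 = 34.57 + 3 = 37.6.
Round up.

n = 38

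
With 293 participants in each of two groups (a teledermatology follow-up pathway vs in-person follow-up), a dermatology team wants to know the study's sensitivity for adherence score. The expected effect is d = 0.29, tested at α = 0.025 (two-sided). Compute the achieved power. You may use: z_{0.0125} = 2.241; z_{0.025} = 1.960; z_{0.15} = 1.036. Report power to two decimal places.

For two equal groups, power = Φ(d·√(n/2) − z_{α/2}).
d·√(n/2) = 0.29 × √(293/2) = 0.29 × 12.104 = 3.510.
z_β = 3.510 − 2.241 = 1.269.
Power = Φ(1.269) = 0.898.

power ≈ 0.90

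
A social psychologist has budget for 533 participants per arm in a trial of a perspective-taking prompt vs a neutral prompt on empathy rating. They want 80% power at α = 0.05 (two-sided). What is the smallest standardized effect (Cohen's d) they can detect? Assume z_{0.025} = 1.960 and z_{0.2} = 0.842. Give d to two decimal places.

For two independent groups of n = 533 each: d_min = (z_{α/2} + z_β)·√(2/n).
z-sum = 1.960 + 0.842 = 2.802.
d_min = 2.802 × √(2/533) = 2.802 × 0.0613 = 0.172.

d_min ≈ 0.17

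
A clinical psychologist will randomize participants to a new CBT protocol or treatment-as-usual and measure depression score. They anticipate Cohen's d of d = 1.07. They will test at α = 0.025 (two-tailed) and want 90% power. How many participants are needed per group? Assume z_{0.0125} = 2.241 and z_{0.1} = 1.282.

For two independent groups with equal n: n = 2·((z_{α/2} + z_β) / d)².
z_{α/2} + z_β = 2.241 + 1.282 = 3.523.
n = 2 × (3.523 / 1.07)² = 2 × 3.293² = 2 × 10.84 = 21.7.
Round up to the next whole participant.

n = 22 per group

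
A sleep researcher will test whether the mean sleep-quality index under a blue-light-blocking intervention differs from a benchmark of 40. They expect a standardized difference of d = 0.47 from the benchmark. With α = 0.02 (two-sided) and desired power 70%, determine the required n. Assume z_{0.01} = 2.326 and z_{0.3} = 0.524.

For a one-sample test: n = ((z_{α/2} + z_β) / d)².
z_{α/2} + z_β = 2.326 + 0.524 = 2.850.
n = (2.850 / 0.47)² = 6.064² = 36.77.
Round up.

n = 37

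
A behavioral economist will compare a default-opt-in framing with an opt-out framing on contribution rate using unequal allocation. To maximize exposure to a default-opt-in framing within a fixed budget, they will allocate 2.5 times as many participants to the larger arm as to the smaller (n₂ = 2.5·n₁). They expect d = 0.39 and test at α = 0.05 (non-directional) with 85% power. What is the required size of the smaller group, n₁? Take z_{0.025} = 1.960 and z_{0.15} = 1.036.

With allocation ratio k = n₂/n₁ = 2.5, Var(x̄₁−x̄₂) = σ²(1/n₁ + 1/(k·n₁)) = σ²·(k+1)/(k·n₁).
So n₁ = (1 + 1/k)·((z_{α/2} + z_β)/d)² = 1.400 × (2.996/0.39)².
n₁ = 1.400 × 59.01 = 82.6.
Round up: n₁ = 83, giving n₂ = ⌈2.5 × 83⌉ = ⌈207.5⌉ = 208.

n₁ = 83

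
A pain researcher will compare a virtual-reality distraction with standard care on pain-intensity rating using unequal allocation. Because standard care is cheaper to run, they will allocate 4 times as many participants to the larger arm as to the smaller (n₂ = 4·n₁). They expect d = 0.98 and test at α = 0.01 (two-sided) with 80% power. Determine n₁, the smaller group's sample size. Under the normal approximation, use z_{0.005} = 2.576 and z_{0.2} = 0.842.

n₁ = 16

With allocation ratio k = n₂/n₁ = 4, Var(x̄₁−x̄₂) = σ²(1/n₁ + 1/(k·n₁)) = σ²·(k+1)/(k·n₁).
So n₁ = (1 + 1/k)·((z_{α/2} + z_β)/d)² = 1.250 × (3.418/0.98)².
n₁ = 1.250 × 12.16 = 15.2.
Round up: n₁ = 16, giving n₂ = 4 × 16 = 64.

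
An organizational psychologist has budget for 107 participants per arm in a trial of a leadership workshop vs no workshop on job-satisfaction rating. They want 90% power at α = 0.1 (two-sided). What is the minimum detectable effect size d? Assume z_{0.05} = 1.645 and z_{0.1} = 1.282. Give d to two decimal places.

d_min ≈ 0.40

For two independent groups of n = 107 each: d_min = (z_{α/2} + z_β)·√(2/n).
z-sum = 1.645 + 1.282 = 2.927.
d_min = 2.927 × √(2/107) = 2.927 × 0.1367 = 0.400.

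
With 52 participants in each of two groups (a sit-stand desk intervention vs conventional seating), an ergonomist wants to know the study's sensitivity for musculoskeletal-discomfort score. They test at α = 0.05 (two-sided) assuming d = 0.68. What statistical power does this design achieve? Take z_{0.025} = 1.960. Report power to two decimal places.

For two equal groups, power = Φ(d·√(n/2) − z_{α/2}).
d·√(n/2) = 0.68 × √(52/2) = 0.68 × 5.099 = 3.467.
z_β = 3.467 − 1.960 = 1.507.
Power = Φ(1.507) = 0.934.

power ≈ 0.93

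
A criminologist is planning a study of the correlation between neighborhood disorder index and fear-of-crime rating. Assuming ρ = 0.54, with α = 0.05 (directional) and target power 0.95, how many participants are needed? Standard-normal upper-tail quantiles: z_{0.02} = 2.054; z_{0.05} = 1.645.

n = 33

Fisher's z: C = ½·ln((1+r)/(1−r)) = ½·ln(3.3478) = 0.6042.
n = ((z_{α} + z_β)/C)² + 3.
(1.645 + 1.645) / 0.6042 = 3.290 / 0.6042 = 5.445.
n = 5.445² + 3 = 29.65 + 3 = 32.7.
Round up.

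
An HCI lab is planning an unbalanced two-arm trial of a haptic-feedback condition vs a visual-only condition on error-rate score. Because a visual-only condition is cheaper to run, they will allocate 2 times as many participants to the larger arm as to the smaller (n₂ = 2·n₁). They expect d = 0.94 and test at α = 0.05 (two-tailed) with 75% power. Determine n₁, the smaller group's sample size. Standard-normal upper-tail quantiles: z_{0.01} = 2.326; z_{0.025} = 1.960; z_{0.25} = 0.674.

With allocation ratio k = n₂/n₁ = 2, Var(x̄₁−x̄₂) = σ²(1/n₁ + 1/(k·n₁)) = σ²·(k+1)/(k·n₁).
So n₁ = (1 + 1/k)·((z_{α/2} + z_β)/d)² = 1.500 × (2.634/0.94)².
n₁ = 1.500 × 7.85 = 11.8.
Round up: n₁ = 12, giving n₂ = 2 × 12 = 24.

n₁ = 12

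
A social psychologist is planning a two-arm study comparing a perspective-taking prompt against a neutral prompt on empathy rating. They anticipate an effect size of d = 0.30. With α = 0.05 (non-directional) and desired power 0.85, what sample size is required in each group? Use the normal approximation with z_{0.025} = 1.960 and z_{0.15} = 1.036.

For two independent groups with equal n: n = 2·((z_{α/2} + z_β) / d)².
z_{α/2} + z_β = 1.960 + 1.036 = 2.996.
n = 2 × (2.996 / 0.30)² = 2 × 9.987² = 2 × 99.73 = 199.5.
Round up to the next whole participant.

n = 200 per group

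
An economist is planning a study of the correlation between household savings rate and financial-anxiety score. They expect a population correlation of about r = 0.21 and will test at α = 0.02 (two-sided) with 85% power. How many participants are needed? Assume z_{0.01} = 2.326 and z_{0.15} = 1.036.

Fisher's z: C = ½·ln((1+r)/(1−r)) = ½·ln(1.5316) = 0.2132.
n = ((z_{α/2} + z_β)/C)² + 3.
(2.326 + 1.036) / 0.2132 = 3.362 / 0.2132 = 15.769.
n = 15.769² + 3 = 248.67 + 3 = 251.7.
Round up.

n = 252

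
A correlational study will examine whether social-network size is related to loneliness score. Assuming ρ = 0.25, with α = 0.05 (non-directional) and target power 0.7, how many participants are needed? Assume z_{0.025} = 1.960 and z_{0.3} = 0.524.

Fisher's z: C = ½·ln((1+r)/(1−r)) = ½·ln(1.6667) = 0.2554.
n = ((z_{α/2} + z_β)/C)² + 3.
(1.960 + 0.524) / 0.2554 = 2.484 / 0.2554 = 9.726.
n = 9.726² + 3 = 94.59 + 3 = 97.6.
Round up.

n = 98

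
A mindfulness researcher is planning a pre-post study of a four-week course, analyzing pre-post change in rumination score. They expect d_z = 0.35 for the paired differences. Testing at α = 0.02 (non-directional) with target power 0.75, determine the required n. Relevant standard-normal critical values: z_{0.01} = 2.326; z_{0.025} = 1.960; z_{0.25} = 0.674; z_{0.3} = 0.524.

n = 74 pairs

For a paired (one-sample on differences) test: n = ((z_{α/2} + z_β) / d)².
z_{α/2} + z_β = 2.326 + 0.674 = 3.000.
n = (3.000 / 0.35)² = 8.571² = 73.47.
Round up.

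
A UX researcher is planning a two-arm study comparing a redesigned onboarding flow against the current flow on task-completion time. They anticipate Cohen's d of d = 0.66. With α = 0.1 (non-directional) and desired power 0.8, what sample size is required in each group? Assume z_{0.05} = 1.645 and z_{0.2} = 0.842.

For two independent groups with equal n: n = 2·((z_{α/2} + z_β) / d)².
z_{α/2} + z_β = 1.645 + 0.842 = 2.487.
n = 2 × (2.487 / 0.66)² = 2 × 3.768² = 2 × 14.20 = 28.4.
Round up to the next whole participant.

n = 29 per group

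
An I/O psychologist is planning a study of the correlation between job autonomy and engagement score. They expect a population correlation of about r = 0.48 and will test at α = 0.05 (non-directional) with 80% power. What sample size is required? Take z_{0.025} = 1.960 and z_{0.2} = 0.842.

n = 32

Fisher's z: C = ½·ln((1+r)/(1−r)) = ½·ln(2.8462) = 0.5230.
n = ((z_{α/2} + z_β)/C)² + 3.
(1.960 + 0.842) / 0.5230 = 2.802 / 0.5230 = 5.358.
n = 5.358² + 3 = 28.70 + 3 = 31.7.
Round up.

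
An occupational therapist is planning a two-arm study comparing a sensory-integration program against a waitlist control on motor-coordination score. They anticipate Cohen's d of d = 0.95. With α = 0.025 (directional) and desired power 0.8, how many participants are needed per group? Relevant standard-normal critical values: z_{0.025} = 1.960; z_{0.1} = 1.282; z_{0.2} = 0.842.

n = 18 per group

For two independent groups with equal n: n = 2·((z_{α} + z_β) / d)².
z_{α} + z_β = 1.960 + 0.842 = 2.802.
n = 2 × (2.802 / 0.95)² = 2 × 2.949² = 2 × 8.70 = 17.4.
Round up to the next whole participant.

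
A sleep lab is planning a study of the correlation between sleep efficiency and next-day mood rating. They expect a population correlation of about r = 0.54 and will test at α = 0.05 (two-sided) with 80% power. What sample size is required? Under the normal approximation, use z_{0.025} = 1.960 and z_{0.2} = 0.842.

n = 25

Fisher's z: C = ½·ln((1+r)/(1−r)) = ½·ln(3.3478) = 0.6042.
n = ((z_{α/2} + z_β)/C)² + 3.
(1.960 + 0.842) / 0.6042 = 2.802 / 0.6042 = 4.638.
n = 4.638² + 3 = 21.51 + 3 = 24.5.
Round up.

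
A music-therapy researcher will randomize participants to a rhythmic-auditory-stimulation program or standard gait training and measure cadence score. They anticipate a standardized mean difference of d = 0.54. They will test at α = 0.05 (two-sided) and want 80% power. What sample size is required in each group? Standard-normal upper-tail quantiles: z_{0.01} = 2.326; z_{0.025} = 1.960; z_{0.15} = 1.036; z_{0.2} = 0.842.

For two independent groups with equal n: n = 2·((z_{α/2} + z_β) / d)².
z_{α/2} + z_β = 1.960 + 0.842 = 2.802.
n = 2 × (2.802 / 0.54)² = 2 × 5.189² = 2 × 26.92 = 53.8.
Round up to the next whole participant.

n = 54 per group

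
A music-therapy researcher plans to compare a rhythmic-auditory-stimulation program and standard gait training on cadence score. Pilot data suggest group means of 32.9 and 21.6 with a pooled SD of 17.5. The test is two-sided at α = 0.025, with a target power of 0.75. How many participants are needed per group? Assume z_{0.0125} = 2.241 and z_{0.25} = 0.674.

n = 41 per group

Cohen's d = |M₁ − M₂| / SD_pooled = |32.9 − 21.6| / 17.5 = 11.3 / 17.5 = 0.646.
For two independent groups with equal n: n = 2·((z_{α/2} + z_β) / d)².
z_{α/2} + z_β = 2.241 + 0.674 = 2.915.
n = 2 × (2.915 / 0.646)² = 2 × 4.512² = 2 × 20.36 = 40.7.
Round up to the next whole participant.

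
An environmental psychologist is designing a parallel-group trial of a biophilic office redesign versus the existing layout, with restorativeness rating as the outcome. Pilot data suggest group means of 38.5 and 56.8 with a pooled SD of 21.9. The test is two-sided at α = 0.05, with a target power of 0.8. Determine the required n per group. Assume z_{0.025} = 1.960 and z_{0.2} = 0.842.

Cohen's d = |M₁ − M₂| / SD_pooled = |38.5 − 56.8| / 21.9 = 18.3 / 21.9 = 0.836.
For two independent groups with equal n: n = 2·((z_{α/2} + z_β) / d)².
z_{α/2} + z_β = 1.960 + 0.842 = 2.802.
n = 2 × (2.802 / 0.836)² = 2 × 3.352² = 2 × 11.23 = 22.5.
Round up to the next whole participant.

n = 23 per group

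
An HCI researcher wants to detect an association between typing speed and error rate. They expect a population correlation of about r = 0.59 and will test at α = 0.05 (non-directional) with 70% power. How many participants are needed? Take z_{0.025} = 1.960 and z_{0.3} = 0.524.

n = 17

Fisher's z: C = ½·ln((1+r)/(1−r)) = ½·ln(3.8780) = 0.6777.
n = ((z_{α/2} + z_β)/C)² + 3.
(1.960 + 0.524) / 0.6777 = 2.484 / 0.6777 = 3.665.
n = 3.665² + 3 = 13.43 + 3 = 16.4.
Round up.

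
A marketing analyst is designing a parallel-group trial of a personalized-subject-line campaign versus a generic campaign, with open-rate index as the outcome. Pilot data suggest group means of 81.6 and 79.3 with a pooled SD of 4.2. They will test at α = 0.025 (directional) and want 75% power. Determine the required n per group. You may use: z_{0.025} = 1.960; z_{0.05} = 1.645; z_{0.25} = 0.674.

Cohen's d = |M₁ − M₂| / SD_pooled = |81.6 − 79.3| / 4.2 = 2.3 / 4.2 = 0.548.
For two independent groups with equal n: n = 2·((z_{α} + z_β) / d)².
z_{α} + z_β = 1.960 + 0.674 = 2.634.
n = 2 × (2.634 / 0.548)² = 2 × 4.807² = 2 × 23.10 = 46.2.
Round up to the next whole participant.

n = 47 per group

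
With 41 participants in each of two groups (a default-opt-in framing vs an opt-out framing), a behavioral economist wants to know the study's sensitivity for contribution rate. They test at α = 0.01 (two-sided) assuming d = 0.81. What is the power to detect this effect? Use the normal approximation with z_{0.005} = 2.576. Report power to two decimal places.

power ≈ 0.86

For two equal groups, power = Φ(d·√(n/2) − z_{α/2}).
d·√(n/2) = 0.81 × √(41/2) = 0.81 × 4.528 = 3.667.
z_β = 3.667 − 2.576 = 1.091.
Power = Φ(1.091) = 0.862.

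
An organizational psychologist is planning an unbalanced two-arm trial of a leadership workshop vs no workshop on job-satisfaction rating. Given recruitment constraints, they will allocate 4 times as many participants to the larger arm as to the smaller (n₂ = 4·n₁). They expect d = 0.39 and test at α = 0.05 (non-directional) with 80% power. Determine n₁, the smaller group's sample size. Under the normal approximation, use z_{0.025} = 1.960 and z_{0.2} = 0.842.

n₁ = 65

With allocation ratio k = n₂/n₁ = 4, Var(x̄₁−x̄₂) = σ²(1/n₁ + 1/(k·n₁)) = σ²·(k+1)/(k·n₁).
So n₁ = (1 + 1/k)·((z_{α/2} + z_β)/d)² = 1.250 × (2.802/0.39)².
n₁ = 1.250 × 51.62 = 64.5.
Round up: n₁ = 65, giving n₂ = 4 × 65 = 260.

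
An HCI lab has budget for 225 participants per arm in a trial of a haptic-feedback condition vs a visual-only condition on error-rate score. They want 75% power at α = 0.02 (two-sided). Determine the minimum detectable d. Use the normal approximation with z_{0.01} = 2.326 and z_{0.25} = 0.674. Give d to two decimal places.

For two independent groups of n = 225 each: d_min = (z_{α/2} + z_β)·√(2/n).
z-sum = 2.326 + 0.674 = 3.000.
d_min = 3.000 × √(2/225) = 3.000 × 0.0943 = 0.283.

d_min ≈ 0.28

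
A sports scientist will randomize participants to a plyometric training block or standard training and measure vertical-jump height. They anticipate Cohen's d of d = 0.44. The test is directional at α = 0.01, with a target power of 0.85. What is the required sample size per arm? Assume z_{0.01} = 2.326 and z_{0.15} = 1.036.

For two independent groups with equal n: n = 2·((z_{α} + z_β) / d)².
z_{α} + z_β = 2.326 + 1.036 = 3.362.
n = 2 × (3.362 / 0.44)² = 2 × 7.641² = 2 × 58.38 = 116.8.
Round up to the next whole participant.

n = 117 per group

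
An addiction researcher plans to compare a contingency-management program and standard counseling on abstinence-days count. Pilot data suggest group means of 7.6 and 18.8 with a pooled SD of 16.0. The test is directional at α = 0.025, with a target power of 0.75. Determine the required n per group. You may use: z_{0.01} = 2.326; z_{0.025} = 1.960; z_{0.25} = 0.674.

Cohen's d = |M₁ − M₂| / SD_pooled = |7.6 − 18.8| / 16.0 = 11.2 / 16.0 = 0.700.
For two independent groups with equal n: n = 2·((z_{α} + z_β) / d)².
z_{α} + z_β = 1.960 + 0.674 = 2.634.
n = 2 × (2.634 / 0.700)² = 2 × 3.763² = 2 × 14.16 = 28.3.
Round up to the next whole participant.

n = 29 per group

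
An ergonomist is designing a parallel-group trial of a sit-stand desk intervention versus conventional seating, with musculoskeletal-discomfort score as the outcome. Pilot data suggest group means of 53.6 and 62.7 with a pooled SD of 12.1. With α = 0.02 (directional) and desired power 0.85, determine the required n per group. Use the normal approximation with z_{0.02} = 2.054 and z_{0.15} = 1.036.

n = 34 per group

Cohen's d = |M₁ − M₂| / SD_pooled = |53.6 − 62.7| / 12.1 = 9.1 / 12.1 = 0.752.
For two independent groups with equal n: n = 2·((z_{α} + z_β) / d)².
z_{α} + z_β = 2.054 + 1.036 = 3.090.
n = 2 × (3.090 / 0.752)² = 2 × 4.109² = 2 × 16.88 = 33.8.
Round up to the next whole participant.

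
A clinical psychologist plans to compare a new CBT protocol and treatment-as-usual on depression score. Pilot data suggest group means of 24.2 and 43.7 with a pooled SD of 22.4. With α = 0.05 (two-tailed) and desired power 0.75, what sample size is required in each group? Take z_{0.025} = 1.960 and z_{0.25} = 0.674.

n = 19 per group

Cohen's d = |M₁ − M₂| / SD_pooled = |24.2 − 43.7| / 22.4 = 19.5 / 22.4 = 0.871.
For two independent groups with equal n: n = 2·((z_{α/2} + z_β) / d)².
z_{α/2} + z_β = 1.960 + 0.674 = 2.634.
n = 2 × (2.634 / 0.871)² = 2 × 3.024² = 2 × 9.15 = 18.3.
Round up to the next whole participant.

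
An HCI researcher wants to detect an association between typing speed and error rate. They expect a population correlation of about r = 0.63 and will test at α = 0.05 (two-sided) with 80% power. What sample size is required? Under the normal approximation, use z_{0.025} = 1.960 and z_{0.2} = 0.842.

Fisher's z: C = ½·ln((1+r)/(1−r)) = ½·ln(4.4054) = 0.7414.
n = ((z_{α/2} + z_β)/C)² + 3.
(1.960 + 0.842) / 0.7414 = 2.802 / 0.7414 = 3.779.
n = 3.779² + 3 = 14.28 + 3 = 17.3.
Round up.

n = 18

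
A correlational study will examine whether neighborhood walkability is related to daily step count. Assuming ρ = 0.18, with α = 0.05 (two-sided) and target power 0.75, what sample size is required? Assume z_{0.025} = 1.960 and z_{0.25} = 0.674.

n = 213

Fisher's z: C = ½·ln((1+r)/(1−r)) = ½·ln(1.4390) = 0.1820.
n = ((z_{α/2} + z_β)/C)² + 3.
(1.960 + 0.674) / 0.1820 = 2.634 / 0.1820 = 14.473.
n = 14.473² + 3 = 209.45 + 3 = 212.5.
Round up.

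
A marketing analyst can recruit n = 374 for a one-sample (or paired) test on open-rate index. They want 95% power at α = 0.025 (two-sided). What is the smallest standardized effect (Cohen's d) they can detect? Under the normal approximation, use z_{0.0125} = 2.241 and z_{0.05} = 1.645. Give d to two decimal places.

For a single sample (or paired design) of n = 374: d_min = (z_{α/2} + z_β)/√n.
z-sum = 2.241 + 1.645 = 3.886.
d_min = 3.886 / √374 = 3.886 / 19.339 = 0.201.

d_min ≈ 0.20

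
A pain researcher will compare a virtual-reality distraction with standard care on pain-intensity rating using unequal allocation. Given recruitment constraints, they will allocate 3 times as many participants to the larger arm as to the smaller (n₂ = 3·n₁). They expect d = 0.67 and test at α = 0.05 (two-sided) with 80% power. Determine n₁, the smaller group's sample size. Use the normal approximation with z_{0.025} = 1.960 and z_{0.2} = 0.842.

With allocation ratio k = n₂/n₁ = 3, Var(x̄₁−x̄₂) = σ²(1/n₁ + 1/(k·n₁)) = σ²·(k+1)/(k·n₁).
So n₁ = (1 + 1/k)·((z_{α/2} + z_β)/d)² = 1.333 × (2.802/0.67)².
n₁ = 1.333 × 17.49 = 23.3.
Round up: n₁ = 24, giving n₂ = 3 × 24 = 72.

n₁ = 24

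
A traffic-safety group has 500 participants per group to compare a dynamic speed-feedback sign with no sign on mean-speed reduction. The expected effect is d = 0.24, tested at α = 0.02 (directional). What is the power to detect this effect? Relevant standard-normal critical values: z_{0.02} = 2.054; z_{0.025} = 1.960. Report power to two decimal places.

power ≈ 0.96

For two equal groups, power = Φ(d·√(n/2) − z_{α}).
d·√(n/2) = 0.24 × √(500/2) = 0.24 × 15.811 = 3.795.
z_β = 3.795 − 2.054 = 1.741.
Power = Φ(1.741) = 0.959.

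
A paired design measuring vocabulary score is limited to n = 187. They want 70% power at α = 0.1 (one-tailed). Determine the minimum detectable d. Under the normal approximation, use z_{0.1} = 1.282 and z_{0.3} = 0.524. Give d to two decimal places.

For a single sample (or paired design) of n = 187: d_min = (z_{α} + z_β)/√n.
z-sum = 1.282 + 0.524 = 1.806.
d_min = 1.806 / √187 = 1.806 / 13.675 = 0.132.

d_min ≈ 0.13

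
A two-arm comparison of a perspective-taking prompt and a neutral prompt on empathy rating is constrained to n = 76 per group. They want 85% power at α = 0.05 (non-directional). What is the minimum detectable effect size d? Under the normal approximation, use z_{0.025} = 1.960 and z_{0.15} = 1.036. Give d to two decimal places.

d_min ≈ 0.49

For two independent groups of n = 76 each: d_min = (z_{α/2} + z_β)·√(2/n).
z-sum = 1.960 + 1.036 = 2.996.
d_min = 2.996 × √(2/76) = 2.996 × 0.1622 = 0.486.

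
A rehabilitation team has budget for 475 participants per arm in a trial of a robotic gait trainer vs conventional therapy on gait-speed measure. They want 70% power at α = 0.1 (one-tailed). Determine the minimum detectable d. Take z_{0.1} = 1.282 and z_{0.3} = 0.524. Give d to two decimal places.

For two independent groups of n = 475 each: d_min = (z_{α} + z_β)·√(2/n).
z-sum = 1.282 + 0.524 = 1.806.
d_min = 1.806 × √(2/475) = 1.806 × 0.0649 = 0.117.

d_min ≈ 0.12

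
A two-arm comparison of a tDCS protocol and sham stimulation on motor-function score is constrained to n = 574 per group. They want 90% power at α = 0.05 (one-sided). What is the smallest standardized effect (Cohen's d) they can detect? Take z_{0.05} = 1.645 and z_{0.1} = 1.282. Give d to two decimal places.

For two independent groups of n = 574 each: d_min = (z_{α} + z_β)·√(2/n).
z-sum = 1.645 + 1.282 = 2.927.
d_min = 2.927 × √(2/574) = 2.927 × 0.0590 = 0.173.

d_min ≈ 0.17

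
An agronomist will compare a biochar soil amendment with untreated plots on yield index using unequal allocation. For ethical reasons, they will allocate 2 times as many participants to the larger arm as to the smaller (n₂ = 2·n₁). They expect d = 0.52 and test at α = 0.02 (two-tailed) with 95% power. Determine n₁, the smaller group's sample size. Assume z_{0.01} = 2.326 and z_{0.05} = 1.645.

With allocation ratio k = n₂/n₁ = 2, Var(x̄₁−x̄₂) = σ²(1/n₁ + 1/(k·n₁)) = σ²·(k+1)/(k·n₁).
So n₁ = (1 + 1/k)·((z_{α/2} + z_β)/d)² = 1.500 × (3.971/0.52)².
n₁ = 1.500 × 58.32 = 87.5.
Round up: n₁ = 88, giving n₂ = 2 × 88 = 176.

n₁ = 88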